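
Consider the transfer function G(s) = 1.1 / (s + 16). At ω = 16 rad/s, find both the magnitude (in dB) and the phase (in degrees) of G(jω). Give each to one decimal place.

|j16 + 16| = √(16² + 16²) = 22.63
|G(j16)| = 1.1 / 22.63 = 0.048614
20 log₁₀(0.048614) = -26.26 dB
∠(j16 + 16) = arctan(16/16) = 45.00°
∠G(j16) = −45.00° = -45.00°

|G| = -26.3 dB, ∠G = -45.0°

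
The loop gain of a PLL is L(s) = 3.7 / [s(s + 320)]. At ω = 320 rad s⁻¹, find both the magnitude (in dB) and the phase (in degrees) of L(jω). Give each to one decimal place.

|j320 + 320| = √(320² + 320²) = 452.5
|j320| = 320
|L(j320)| = 3.7 / (452.5 × 320) = 2.555e-05
20 log₁₀(2.555e-05) = -91.85 dB
∠(j320 + 320) = arctan(320/320) = 45.00°
∠(j320) = 90.00°
∠L(j320) = − (45.00° + 90.00°) = -135.00°

|L| = -91.9 dB, ∠L = -135.0°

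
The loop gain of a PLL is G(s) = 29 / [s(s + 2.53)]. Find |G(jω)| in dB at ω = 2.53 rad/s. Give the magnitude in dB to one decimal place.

10.1 dB

|j2.53 + 2.53| = √(2.53² + 2.53²) = 3.578
|j2.53| = 2.53
|G(j2.53)| = 29 / (3.578 × 2.53) = 3.2036
20 log₁₀(3.2036) = 10.11 dB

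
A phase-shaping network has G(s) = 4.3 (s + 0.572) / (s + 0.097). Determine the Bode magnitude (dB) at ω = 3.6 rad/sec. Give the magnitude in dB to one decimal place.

|j3.6 + 0.572| = √(3.6² + 0.572²) = 3.645
|j3.6 + 0.097| = √(3.6² + 0.097²) = 3.601
|G(j3.6)| = 4.3 × 3.645 / 3.601 = 4.3524
20 log₁₀(4.3524) = 12.77 dB

12.8 dB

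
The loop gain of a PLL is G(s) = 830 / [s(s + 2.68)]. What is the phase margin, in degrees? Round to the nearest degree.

5°

Gain crossover: |G(jω)| = 1 at ω ≈ 28.7 rad/sec.
∠G(j28.7) = −90° − arctan(28.7/2.68) ≈ -174.67°
PM = 180° + (-174.67°) = 5.33°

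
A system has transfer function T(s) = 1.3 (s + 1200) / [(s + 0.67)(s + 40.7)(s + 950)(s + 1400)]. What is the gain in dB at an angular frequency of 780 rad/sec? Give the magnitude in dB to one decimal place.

-176.2 dB

|j780 + 1200| = √(780² + 1200²) = 1431
|j780 + 0.67| = √(780² + 0.67²) = 780
|j780 + 40.7| = √(780² + 40.7²) = 781.1
|j780 + 950| = √(780² + 950²) = 1229
|j780 + 1400| = √(780² + 1400²) = 1603
|T(j780)| = 1.3 × 1431 / (780 × 781.1 × 1229 × 1603) = 1.5503e-09
20 log₁₀(1.5503e-09) = -176.19 dB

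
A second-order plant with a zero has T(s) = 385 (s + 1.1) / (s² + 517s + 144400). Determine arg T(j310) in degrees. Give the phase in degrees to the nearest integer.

17°

∠(j310 + 1.1) = arctan(310/1.1) = 89.80°
∠[(j310)² + 517(j310) + 144400] = ∠[48300 + j1.6027e+05] = 73.23°
∠T(j310) = 89.80° − 73.23° = 16.57°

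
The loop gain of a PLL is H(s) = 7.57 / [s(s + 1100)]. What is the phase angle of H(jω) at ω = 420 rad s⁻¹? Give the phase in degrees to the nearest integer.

-111°

∠(j420 + 1100) = arctan(420/1100) = 20.90°
∠(j420) = 90.00°
∠H(j420) = − (20.90° + 90.00°) = -110.90°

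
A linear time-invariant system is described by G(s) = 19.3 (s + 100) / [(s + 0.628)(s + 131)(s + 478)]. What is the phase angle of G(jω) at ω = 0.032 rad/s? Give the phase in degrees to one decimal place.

-2.9°

∠(j0.032 + 100) = arctan(0.032/100) = 0.02°
∠(j0.032 + 0.628) = arctan(0.032/0.628) = 2.92°
∠(j0.032 + 131) = arctan(0.032/131) = 0.01°
∠(j0.032 + 478) = arctan(0.032/478) = 0.00°
∠G(j0.032) = 0.02° − (2.92° + 0.01° + 0.00°) = -2.92°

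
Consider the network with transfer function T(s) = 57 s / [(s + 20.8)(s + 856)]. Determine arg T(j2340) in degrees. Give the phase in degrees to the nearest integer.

∠(j2340) = 90.00°
∠(j2340 + 20.8) = arctan(2340/20.8) = 89.49°
∠(j2340 + 856) = arctan(2340/856) = 69.91°
∠T(j2340) = 90.00° − (89.49° + 69.91°) = -69.40°

-69°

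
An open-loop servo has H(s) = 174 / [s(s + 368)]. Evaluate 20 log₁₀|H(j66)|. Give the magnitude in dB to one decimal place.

-43.0 dB

|j66 + 368| = √(66² + 368²) = 373.9
|j66| = 66
|H(j66)| = 174 / (373.9 × 66) = 0.0070515
20 log₁₀(0.0070515) = -43.03 dB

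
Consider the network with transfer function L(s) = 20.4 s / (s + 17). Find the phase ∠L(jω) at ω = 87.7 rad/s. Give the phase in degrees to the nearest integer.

∠(j87.7) = 90.00°
∠(j87.7 + 17) = arctan(87.7/17) = 79.03°
∠L(j87.7) = 90.00° − 79.03° = 10.97°

11 deg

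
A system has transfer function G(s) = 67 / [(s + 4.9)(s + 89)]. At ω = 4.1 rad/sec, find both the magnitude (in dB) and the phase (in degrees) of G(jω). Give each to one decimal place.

|G| = -18.6 dB, ∠G = -42.6 deg

|j4.1 + 4.9| = √(4.1² + 4.9²) = 6.389
|j4.1 + 89| = √(4.1² + 89²) = 89.09
|G(j4.1)| = 67 / (6.389 × 89.09) = 0.1177
20 log₁₀(0.1177) = -18.58 dB
∠(j4.1 + 4.9) = arctan(4.1/4.9) = 39.92°
∠(j4.1 + 89) = arctan(4.1/89) = 2.64°
∠G(j4.1) = − (39.92° + 2.64°) = -42.56°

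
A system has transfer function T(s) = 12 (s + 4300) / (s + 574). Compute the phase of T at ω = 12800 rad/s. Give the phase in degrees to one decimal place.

∠(j12800 + 4300) = arctan(12800/4300) = 71.43°
∠(j12800 + 574) = arctan(12800/574) = 87.43°
∠T(j12800) = 71.43° − 87.43° = -16.00°

-16.0°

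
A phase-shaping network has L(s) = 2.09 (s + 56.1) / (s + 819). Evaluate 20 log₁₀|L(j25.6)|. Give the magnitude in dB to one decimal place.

|j25.6 + 56.1| = √(25.6² + 56.1²) = 61.66
|j25.6 + 819| = √(25.6² + 819²) = 819.4
|L(j25.6)| = 2.09 × 61.66 / 819.4 = 0.15729
20 log₁₀(0.15729) = -16.07 dB

-16.1 dB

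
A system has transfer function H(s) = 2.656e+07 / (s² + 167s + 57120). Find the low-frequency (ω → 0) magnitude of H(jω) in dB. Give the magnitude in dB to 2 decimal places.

53.35 dB

H(0) = 2.656e+07 / 57120 = 464.99
20 log₁₀(464.99) = 53.349 dB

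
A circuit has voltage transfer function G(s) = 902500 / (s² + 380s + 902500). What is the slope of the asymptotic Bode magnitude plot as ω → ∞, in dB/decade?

With 0 zeros and 2 poles, the high-frequency asymptotic slope is 20 × (0 − 2) = -40 dB/decade.

-40 dB/decade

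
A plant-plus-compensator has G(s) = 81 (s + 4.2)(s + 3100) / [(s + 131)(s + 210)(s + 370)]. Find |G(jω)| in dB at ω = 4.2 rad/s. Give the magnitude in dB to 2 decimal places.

|j4.2 + 4.2| = √(4.2² + 4.2²) = 5.94
|j4.2 + 3100| = √(4.2² + 3100²) = 3100
|j4.2 + 131| = √(4.2² + 131²) = 131.1
|j4.2 + 210| = √(4.2² + 210²) = 210
|j4.2 + 370| = √(4.2² + 370²) = 370
|G(j4.2)| = 81 × 5.94 × 3100 / (131.1 × 210 × 370) = 0.14641
20 log₁₀(0.14641) = -16.688 dB

-16.69 dB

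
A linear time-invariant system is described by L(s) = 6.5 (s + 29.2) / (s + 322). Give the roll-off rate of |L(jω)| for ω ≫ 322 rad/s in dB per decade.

With 1 zero and 1 pole, the high-frequency asymptotic slope is 20 × (1 − 1) = 0 dB/decade.

0 dB/decade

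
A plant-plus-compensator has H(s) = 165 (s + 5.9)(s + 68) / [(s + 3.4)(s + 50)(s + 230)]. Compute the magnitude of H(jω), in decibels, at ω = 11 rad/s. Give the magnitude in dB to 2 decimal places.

0.38 dB

|j11 + 5.9| = √(11² + 5.9²) = 12.48
|j11 + 68| = √(11² + 68²) = 68.88
|j11 + 3.4| = √(11² + 3.4²) = 11.51
|j11 + 50| = √(11² + 50²) = 51.2
|j11 + 230| = √(11² + 230²) = 230.3
|H(j11)| = 165 × 12.48 × 68.88 / (11.51 × 51.2 × 230.3) = 1.0453
20 log₁₀(1.0453) = 0.385 dB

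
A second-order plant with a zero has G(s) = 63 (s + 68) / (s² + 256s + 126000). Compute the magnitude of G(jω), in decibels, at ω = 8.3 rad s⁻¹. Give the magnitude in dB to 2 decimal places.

-29.30 dB

|j8.3 + 68| = √(8.3² + 68²) = 68.5
|(j8.3)² + 256(j8.3) + 126000| = |1.2593e+05 + j2124.8| = 1.259e+05
|G(j8.3)| = 63 × 68.5 / 1.259e+05 = 0.034266
20 log₁₀(0.034266) = -29.303 dB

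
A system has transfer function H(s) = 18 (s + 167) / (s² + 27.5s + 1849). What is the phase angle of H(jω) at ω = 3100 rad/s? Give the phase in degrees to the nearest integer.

∠(j3100 + 167) = arctan(3100/167) = 86.92°
∠[(j3100)² + 27.5(j3100) + 1849] = ∠[-9.6082e+06 + j85250] = 179.49°
∠H(j3100) = 86.92° − 179.49° = -92.58°

-93°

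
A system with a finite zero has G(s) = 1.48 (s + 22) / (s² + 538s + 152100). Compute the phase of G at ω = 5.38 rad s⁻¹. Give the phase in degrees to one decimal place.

12.7°

∠(j5.38 + 22) = arctan(5.38/22) = 13.74°
∠[(j5.38)² + 538(j5.38) + 152100] = ∠[1.5207e+05 + j2894.4] = 1.09°
∠G(j5.38) = 13.74° − 1.09° = 12.65°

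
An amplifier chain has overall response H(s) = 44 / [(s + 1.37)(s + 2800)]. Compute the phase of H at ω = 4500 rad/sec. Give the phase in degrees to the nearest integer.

∠(j4500 + 1.37) = arctan(4500/1.37) = 89.98°
∠(j4500 + 2800) = arctan(4500/2800) = 58.11°
∠H(j4500) = − (89.98° + 58.11°) = -148.09°

-148 deg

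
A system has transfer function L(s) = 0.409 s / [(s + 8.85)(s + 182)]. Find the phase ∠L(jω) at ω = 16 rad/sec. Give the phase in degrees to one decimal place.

23.9°

∠(j16) = 90.00°
∠(j16 + 8.85) = arctan(16/8.85) = 61.05°
∠(j16 + 182) = arctan(16/182) = 5.02°
∠L(j16) = 90.00° − (61.05° + 5.02°) = 23.92°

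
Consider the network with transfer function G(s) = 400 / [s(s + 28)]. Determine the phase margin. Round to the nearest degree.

65 deg

Gain crossover: |G(jω)| = 1 at ω ≈ 13 rad s⁻¹.
∠G(j13) = −90° − arctan(13/28) ≈ -114.84°
PM = 180° + (-114.84°) = 65.16°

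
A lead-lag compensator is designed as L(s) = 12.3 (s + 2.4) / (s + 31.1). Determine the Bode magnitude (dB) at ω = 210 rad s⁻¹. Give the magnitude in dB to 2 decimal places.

21.70 dB

|j210 + 2.4| = √(210² + 2.4²) = 210
|j210 + 31.1| = √(210² + 31.1²) = 212.3
|L(j210)| = 12.3 × 210 / 212.3 = 12.168
20 log₁₀(12.168) = 21.704 dB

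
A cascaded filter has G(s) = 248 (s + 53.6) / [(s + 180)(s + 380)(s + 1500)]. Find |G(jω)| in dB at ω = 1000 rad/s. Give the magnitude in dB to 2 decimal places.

|j1000 + 53.6| = √(1000² + 53.6²) = 1001
|j1000 + 180| = √(1000² + 180²) = 1016
|j1000 + 380| = √(1000² + 380²) = 1070
|j1000 + 1500| = √(1000² + 1500²) = 1803
|G(j1000)| = 248 × 1001 / (1016 × 1070 × 1803) = 0.00012674
20 log₁₀(0.00012674) = -77.942 dB

-77.94 dB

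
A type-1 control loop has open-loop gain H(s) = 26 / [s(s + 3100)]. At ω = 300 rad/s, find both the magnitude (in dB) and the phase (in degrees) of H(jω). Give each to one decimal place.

|j300 + 3100| = √(300² + 3100²) = 3114
|j300| = 300
|H(j300)| = 26 / (3114 × 300) = 2.7827e-05
20 log₁₀(2.7827e-05) = -91.11 dB
∠(j300 + 3100) = arctan(300/3100) = 5.53°
∠(j300) = 90.00°
∠H(j300) = − (5.53° + 90.00°) = -95.53°

|H| = -91.1 dB, ∠H = -95.5°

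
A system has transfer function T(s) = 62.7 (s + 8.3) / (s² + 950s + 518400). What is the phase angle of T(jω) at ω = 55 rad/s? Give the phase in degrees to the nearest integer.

76°

∠(j55 + 8.3) = arctan(55/8.3) = 81.42°
∠[(j55)² + 950(j55) + 518400] = ∠[5.1538e+05 + j52250] = 5.79°
∠T(j55) = 81.42° − 5.79° = 75.63°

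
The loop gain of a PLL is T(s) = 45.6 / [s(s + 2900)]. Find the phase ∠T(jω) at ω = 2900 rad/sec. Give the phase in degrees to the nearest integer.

-135°

∠(j2900 + 2900) = arctan(2900/2900) = 45.00°
∠(j2900) = 90.00°
∠T(j2900) = − (45.00° + 90.00°) = -135.00°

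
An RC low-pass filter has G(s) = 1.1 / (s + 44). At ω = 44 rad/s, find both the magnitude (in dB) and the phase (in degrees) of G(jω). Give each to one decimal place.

|G| = -35.1 dB, ∠G = -45.0°

|j44 + 44| = √(44² + 44²) = 62.23
|G(j44)| = 1.1 / 62.23 = 0.017678
20 log₁₀(0.017678) = -35.05 dB
∠(j44 + 44) = arctan(44/44) = 45.00°
∠G(j44) = −45.00° = -45.00°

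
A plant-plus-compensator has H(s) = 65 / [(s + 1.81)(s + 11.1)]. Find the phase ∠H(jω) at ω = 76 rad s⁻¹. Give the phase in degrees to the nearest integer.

-170 deg

∠(j76 + 1.81) = arctan(76/1.81) = 88.64°
∠(j76 + 11.1) = arctan(76/11.1) = 81.69°
∠H(j76) = − (88.64° + 81.69°) = -170.33°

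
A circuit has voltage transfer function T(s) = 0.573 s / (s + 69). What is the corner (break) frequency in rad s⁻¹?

The single real pole at s = −69 gives a corner at ω = 69 rad s⁻¹.

69 rad s⁻¹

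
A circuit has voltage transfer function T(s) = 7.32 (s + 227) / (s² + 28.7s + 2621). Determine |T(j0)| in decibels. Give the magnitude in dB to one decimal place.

-4.0 dB

T(0) = 7.32 × 227 / 2621 = 0.63397
20 log₁₀(0.63397) = -3.96 dB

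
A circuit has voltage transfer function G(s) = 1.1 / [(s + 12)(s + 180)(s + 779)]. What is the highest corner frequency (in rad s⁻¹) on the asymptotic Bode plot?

Break frequencies occur at each pole and zero magnitude: 12 rad s⁻¹, 180 rad s⁻¹, 779 rad s⁻¹.
The highest is 779 rad s⁻¹.

779 rad s⁻¹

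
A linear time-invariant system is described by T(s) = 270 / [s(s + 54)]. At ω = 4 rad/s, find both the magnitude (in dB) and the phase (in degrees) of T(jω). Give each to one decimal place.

|T| = 1.9 dB, ∠T = -94.2 deg

|j4 + 54| = √(4² + 54²) = 54.15
|j4| = 4
|T(j4)| = 270 / (54.15 × 4) = 1.2466
20 log₁₀(1.2466) = 1.91 dB
∠(j4 + 54) = arctan(4/54) = 4.24°
∠(j4) = 90.00°
∠T(j4) = − (4.24° + 90.00°) = -94.24°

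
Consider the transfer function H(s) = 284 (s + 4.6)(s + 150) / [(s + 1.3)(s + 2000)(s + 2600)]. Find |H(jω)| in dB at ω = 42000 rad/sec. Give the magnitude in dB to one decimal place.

-43.4 dB

|j42000 + 4.6| = √(42000² + 4.6²) = 4.2e+04
|j42000 + 150| = √(42000² + 150²) = 4.2e+04
|j42000 + 1.3| = √(42000² + 1.3²) = 4.2e+04
|j42000 + 2000| = √(42000² + 2000²) = 4.205e+04
|j42000 + 2600| = √(42000² + 2600²) = 4.208e+04
|H(j42000)| = 284 × 4.2e+04 × 4.2e+04 / (4.2e+04 × 4.205e+04 × 4.208e+04) = 0.0067414
20 log₁₀(0.0067414) = -43.43 dB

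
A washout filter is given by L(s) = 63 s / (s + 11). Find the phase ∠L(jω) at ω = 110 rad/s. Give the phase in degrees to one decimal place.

∠(j110) = 90.00°
∠(j110 + 11) = arctan(110/11) = 84.29°
∠L(j110) = 90.00° − 84.29° = 5.71°

5.7°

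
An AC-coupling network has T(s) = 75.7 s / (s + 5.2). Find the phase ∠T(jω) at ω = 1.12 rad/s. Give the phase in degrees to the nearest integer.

78°

∠(j1.12) = 90.00°
∠(j1.12 + 5.2) = arctan(1.12/5.2) = 12.15°
∠T(j1.12) = 90.00° − 12.15° = 77.85°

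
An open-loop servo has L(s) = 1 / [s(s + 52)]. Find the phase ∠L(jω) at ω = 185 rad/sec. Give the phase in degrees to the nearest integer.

∠(j185 + 52) = arctan(185/52) = 74.30°
∠(j185) = 90.00°
∠L(j185) = − (74.30° + 90.00°) = -164.30°

-164°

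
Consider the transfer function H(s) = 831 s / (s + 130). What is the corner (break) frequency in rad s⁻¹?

The single real pole at s = −130 gives a corner at ω = 130 rad s⁻¹.

130 rad s⁻¹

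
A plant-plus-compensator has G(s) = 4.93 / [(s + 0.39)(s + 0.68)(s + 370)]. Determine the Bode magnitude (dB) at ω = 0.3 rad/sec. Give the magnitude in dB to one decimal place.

|j0.3 + 0.39| = √(0.3² + 0.39²) = 0.492
|j0.3 + 0.68| = √(0.3² + 0.68²) = 0.7432
|j0.3 + 370| = √(0.3² + 370²) = 370
|G(j0.3)| = 4.93 / (0.492 × 0.7432 × 370) = 0.036435
20 log₁₀(0.036435) = -28.77 dB

-28.8 dB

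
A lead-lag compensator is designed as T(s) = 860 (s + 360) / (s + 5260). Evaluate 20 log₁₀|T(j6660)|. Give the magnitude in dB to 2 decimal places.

|j6660 + 360| = √(6660² + 360²) = 6670
|j6660 + 5260| = √(6660² + 5260²) = 8487
|T(j6660)| = 860 × 6670 / 8487 = 675.88
20 log₁₀(675.88) = 56.597 dB

56.60 dB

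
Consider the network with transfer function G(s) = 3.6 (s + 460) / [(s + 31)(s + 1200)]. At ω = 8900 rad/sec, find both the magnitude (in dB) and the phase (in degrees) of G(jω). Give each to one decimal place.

|G| = -67.9 dB, ∠G = -85.1°

|j8900 + 460| = √(8900² + 460²) = 8912
|j8900 + 31| = √(8900² + 31²) = 8900
|j8900 + 1200| = √(8900² + 1200²) = 8981
|G(j8900)| = 3.6 × 8912 / (8900 × 8981) = 0.0004014
20 log₁₀(0.0004014) = -67.93 dB
∠(j8900 + 460) = arctan(8900/460) = 87.04°
∠(j8900 + 31) = arctan(8900/31) = 89.80°
∠(j8900 + 1200) = arctan(8900/1200) = 82.32°
∠G(j8900) = 87.04° − (89.80° + 82.32°) = -85.08°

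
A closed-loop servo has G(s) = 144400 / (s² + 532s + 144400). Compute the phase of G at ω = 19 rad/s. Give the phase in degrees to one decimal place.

∠[(j19)² + 532(j19) + 144400] = ∠[1.4404e+05 + j10108] = 4.01°
∠G(j19) = −4.01° = -4.01°

-4.0 deg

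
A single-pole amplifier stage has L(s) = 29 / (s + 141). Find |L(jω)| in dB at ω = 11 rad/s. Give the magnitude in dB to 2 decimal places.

-13.76 dB

|j11 + 141| = √(11² + 141²) = 141.4
|L(j11)| = 29 / 141.4 = 0.20505
20 log₁₀(0.20505) = -13.763 dB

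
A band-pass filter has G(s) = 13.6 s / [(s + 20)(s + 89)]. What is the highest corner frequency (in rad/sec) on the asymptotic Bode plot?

Break frequencies occur at each pole and zero magnitude: 20 rad/sec, 89 rad/sec.
The highest is 89 rad/sec.

89 rad/sec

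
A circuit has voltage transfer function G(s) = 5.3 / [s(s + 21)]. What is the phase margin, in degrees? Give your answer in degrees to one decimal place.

89.3°

Gain crossover: |G(jω)| = 1 at ω ≈ 0.252 rad/s.
∠G(j0.252) = −90° − arctan(0.252/21) ≈ -90.69°
PM = 180° + (-90.69°) = 89.31°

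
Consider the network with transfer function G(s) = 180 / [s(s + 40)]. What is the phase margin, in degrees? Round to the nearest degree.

84 deg

Gain crossover: |G(jω)| = 1 at ω ≈ 4.47 rad/sec.
∠G(j4.47) = −90° − arctan(4.47/40) ≈ -96.38°
PM = 180° + (-96.38°) = 83.62°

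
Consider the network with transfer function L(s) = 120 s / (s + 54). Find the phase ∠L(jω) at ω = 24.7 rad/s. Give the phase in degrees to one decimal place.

∠(j24.7) = 90.00°
∠(j24.7 + 54) = arctan(24.7/54) = 24.58°
∠L(j24.7) = 90.00° − 24.58° = 65.42°

65.4°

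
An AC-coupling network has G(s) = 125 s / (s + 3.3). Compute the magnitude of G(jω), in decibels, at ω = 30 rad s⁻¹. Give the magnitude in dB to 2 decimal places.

41.89 dB

|j30| = 30
|j30 + 3.3| = √(30² + 3.3²) = 30.18
|G(j30)| = 125 × 30 / 30.18 = 124.25
20 log₁₀(124.25) = 41.886 dB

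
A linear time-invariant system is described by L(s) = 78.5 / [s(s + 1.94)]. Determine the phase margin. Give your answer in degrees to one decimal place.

12.5°

Gain crossover: |L(jω)| = 1 at ω ≈ 8.75 rad/s.
∠L(j8.75) = −90° − arctan(8.75/1.94) ≈ -167.51°
PM = 180° + (-167.51°) = 12.49°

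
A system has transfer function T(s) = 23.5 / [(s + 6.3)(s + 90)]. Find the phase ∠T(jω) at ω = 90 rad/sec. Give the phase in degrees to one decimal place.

-131.0°

∠(j90 + 6.3) = arctan(90/6.3) = 86.00°
∠(j90 + 90) = arctan(90/90) = 45.00°
∠T(j90) = − (86.00° + 45.00°) = -131.00°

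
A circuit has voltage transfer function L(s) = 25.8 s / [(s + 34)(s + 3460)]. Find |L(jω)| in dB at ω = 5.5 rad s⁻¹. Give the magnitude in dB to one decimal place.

-58.5 dB

|j5.5| = 5.5
|j5.5 + 34| = √(5.5² + 34²) = 34.44
|j5.5 + 3460| = √(5.5² + 3460²) = 3460
|L(j5.5)| = 25.8 × 5.5 / (34.44 × 3460) = 0.0011907
20 log₁₀(0.0011907) = -58.48 dB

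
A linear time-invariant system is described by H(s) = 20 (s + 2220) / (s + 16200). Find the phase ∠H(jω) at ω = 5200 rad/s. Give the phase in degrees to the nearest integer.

49°

∠(j5200 + 2220) = arctan(5200/2220) = 66.88°
∠(j5200 + 16200) = arctan(5200/16200) = 17.80°
∠H(j5200) = 66.88° − 17.80° = 49.09°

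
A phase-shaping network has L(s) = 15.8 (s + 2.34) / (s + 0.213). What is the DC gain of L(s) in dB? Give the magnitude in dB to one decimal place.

44.8 dB

L(0) = 15.8 × 2.34 / 0.213 = 173.58
20 log₁₀(173.58) = 44.79 dB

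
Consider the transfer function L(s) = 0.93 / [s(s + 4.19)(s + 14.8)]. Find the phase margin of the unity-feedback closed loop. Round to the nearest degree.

Gain crossover: |L(jω)| = 1 at ω ≈ 0.015 rad/s.
∠L(j0.015) = −90° − arctan(0.015/4.19) − arctan(0.015/14.8) ≈ -90.26°
PM = 180° + (-90.26°) = 89.74°

90 deg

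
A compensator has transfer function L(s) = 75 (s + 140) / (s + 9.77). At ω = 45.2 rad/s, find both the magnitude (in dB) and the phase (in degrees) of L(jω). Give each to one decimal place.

|L| = 47.6 dB, ∠L = -59.9°

|j45.2 + 140| = √(45.2² + 140²) = 147.1
|j45.2 + 9.77| = √(45.2² + 9.77²) = 46.24
|L(j45.2)| = 75 × 147.1 / 46.24 = 238.6
20 log₁₀(238.6) = 47.55 dB
∠(j45.2 + 140) = arctan(45.2/140) = 17.89°
∠(j45.2 + 9.77) = arctan(45.2/9.77) = 77.80°
∠L(j45.2) = 17.89° − 77.80° = -59.91°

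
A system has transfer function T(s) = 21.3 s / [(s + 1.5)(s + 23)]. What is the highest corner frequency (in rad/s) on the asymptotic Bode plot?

23 rad/s

Break frequencies occur at each pole and zero magnitude: 1.5 rad/s, 23 rad/s.
The highest is 23 rad/s.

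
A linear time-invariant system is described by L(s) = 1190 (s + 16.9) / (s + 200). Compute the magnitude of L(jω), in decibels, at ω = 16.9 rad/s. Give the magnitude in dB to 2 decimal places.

43.03 dB

|j16.9 + 16.9| = √(16.9² + 16.9²) = 23.9
|j16.9 + 200| = √(16.9² + 200²) = 200.7
|L(j16.9)| = 1190 × 23.9 / 200.7 = 141.7
20 log₁₀(141.7) = 43.027 dB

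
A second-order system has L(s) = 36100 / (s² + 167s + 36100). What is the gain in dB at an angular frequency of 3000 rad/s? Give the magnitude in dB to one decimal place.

-47.9 dB

|(j3000)² + 167(j3000) + 36100| = |-8.9639e+06 + j5.01e+05| = 8.978e+06
|L(j3000)| = 36100 / 8.978e+06 = 0.004021
20 log₁₀(0.004021) = -47.91 dB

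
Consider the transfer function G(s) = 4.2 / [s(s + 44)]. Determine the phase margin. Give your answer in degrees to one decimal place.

Gain crossover: |G(jω)| = 1 at ω ≈ 0.0955 rad/s.
∠G(j0.0955) = −90° − arctan(0.0955/44) ≈ -90.12°
PM = 180° + (-90.12°) = 89.88°

89.9°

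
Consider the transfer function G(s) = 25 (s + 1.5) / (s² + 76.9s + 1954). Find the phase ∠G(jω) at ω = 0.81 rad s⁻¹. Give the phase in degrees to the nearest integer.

27°

∠(j0.81 + 1.5) = arctan(0.81/1.5) = 28.37°
∠[(j0.81)² + 76.9(j0.81) + 1954] = ∠[1953.3 + j62.289] = 1.83°
∠G(j0.81) = 28.37° − 1.83° = 26.54°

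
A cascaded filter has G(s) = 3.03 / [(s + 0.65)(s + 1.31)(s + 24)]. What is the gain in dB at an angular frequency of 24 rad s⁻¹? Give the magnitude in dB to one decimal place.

|j24 + 0.65| = √(24² + 0.65²) = 24.01
|j24 + 1.31| = √(24² + 1.31²) = 24.04
|j24 + 24| = √(24² + 24²) = 33.94
|G(j24)| = 3.03 / (24.01 × 24.04 × 33.94) = 0.0001547
20 log₁₀(0.0001547) = -76.21 dB

-76.2 dB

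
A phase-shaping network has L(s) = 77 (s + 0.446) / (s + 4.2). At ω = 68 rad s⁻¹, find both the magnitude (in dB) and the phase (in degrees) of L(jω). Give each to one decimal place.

|L| = 37.7 dB, ∠L = 3.2 deg

|j68 + 0.446| = √(68² + 0.446²) = 68
|j68 + 4.2| = √(68² + 4.2²) = 68.13
|L(j68)| = 77 × 68 / 68.13 = 76.855
20 log₁₀(76.855) = 37.71 dB
∠(j68 + 0.446) = arctan(68/0.446) = 89.62°
∠(j68 + 4.2) = arctan(68/4.2) = 86.47°
∠L(j68) = 89.62° − 86.47° = 3.16°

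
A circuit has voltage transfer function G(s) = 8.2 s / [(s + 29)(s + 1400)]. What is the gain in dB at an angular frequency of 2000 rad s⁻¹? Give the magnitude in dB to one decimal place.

|j2000| = 2000
|j2000 + 29| = √(2000² + 29²) = 2000
|j2000 + 1400| = √(2000² + 1400²) = 2441
|G(j2000)| = 8.2 × 2000 / (2000 × 2441) = 0.0033585
20 log₁₀(0.0033585) = -49.48 dB

-49.5 dB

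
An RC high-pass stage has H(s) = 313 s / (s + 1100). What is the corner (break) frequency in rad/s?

The single real pole at s = −1100 gives a corner at ω = 1100 rad/s.

1100 rad/s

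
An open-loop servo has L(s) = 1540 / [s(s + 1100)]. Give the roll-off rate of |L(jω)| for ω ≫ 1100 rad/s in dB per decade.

With 0 zeros and 2 poles, the high-frequency asymptotic slope is 20 × (0 − 2) = -40 dB/decade.

-40 dB/decade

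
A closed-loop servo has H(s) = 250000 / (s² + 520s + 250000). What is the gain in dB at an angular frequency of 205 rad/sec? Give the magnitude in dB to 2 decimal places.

0.59 dB

|(j205)² + 520(j205) + 250000| = |2.0798e+05 + j1.066e+05| = 2.337e+05
|H(j205)| = 250000 / 2.337e+05 = 1.0697
20 log₁₀(1.0697) = 0.586 dB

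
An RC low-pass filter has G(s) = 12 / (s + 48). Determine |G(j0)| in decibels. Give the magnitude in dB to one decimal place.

-12.0 dB

G(0) = 12 / 48 = 0.25
20 log₁₀(0.25) = -12.04 dB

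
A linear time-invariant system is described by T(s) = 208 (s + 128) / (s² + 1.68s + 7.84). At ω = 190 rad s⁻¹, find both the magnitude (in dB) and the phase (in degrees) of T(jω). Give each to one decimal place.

|T| = 2.4 dB, ∠T = -123.5°

|j190 + 128| = √(190² + 128²) = 229.1
|(j190)² + 1.68(j190) + 7.84| = |-36092 + j319.2| = 3.609e+04
|T(j190)| = 208 × 229.1 / 3.609e+04 = 1.3202
20 log₁₀(1.3202) = 2.41 dB
∠(j190 + 128) = arctan(190/128) = 56.03°
∠[(j190)² + 1.68(j190) + 7.84] = ∠[-36092 + j319.2] = 179.49°
∠T(j190) = 56.03° − 179.49° = -123.46°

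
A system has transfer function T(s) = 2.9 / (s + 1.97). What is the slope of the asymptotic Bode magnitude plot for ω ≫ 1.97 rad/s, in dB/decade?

With 0 zeros and 1 pole, the high-frequency asymptotic slope is 20 × (0 − 1) = -20 dB/decade.

-20 dB/decade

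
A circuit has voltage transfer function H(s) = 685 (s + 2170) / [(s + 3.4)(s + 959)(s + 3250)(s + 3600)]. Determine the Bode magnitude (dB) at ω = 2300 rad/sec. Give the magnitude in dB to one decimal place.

-153.1 dB

|j2300 + 2170| = √(2300² + 2170²) = 3162
|j2300 + 3.4| = √(2300² + 3.4²) = 2300
|j2300 + 959| = √(2300² + 959²) = 2492
|j2300 + 3250| = √(2300² + 3250²) = 3982
|j2300 + 3600| = √(2300² + 3600²) = 4272
|H(j2300)| = 685 × 3162 / (2300 × 2492 × 3982 × 4272) = 2.2219e-08
20 log₁₀(2.2219e-08) = -153.07 dB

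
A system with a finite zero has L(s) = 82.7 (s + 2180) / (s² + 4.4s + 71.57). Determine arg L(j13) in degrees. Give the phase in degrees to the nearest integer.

-149°

∠(j13 + 2180) = arctan(13/2180) = 0.34°
∠[(j13)² + 4.4(j13) + 71.57] = ∠[-97.43 + j57.2] = 149.58°
∠L(j13) = 0.34° − 149.58° = -149.24°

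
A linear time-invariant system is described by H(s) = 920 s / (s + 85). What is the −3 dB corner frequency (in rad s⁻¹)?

85 rad s⁻¹

For a single-pole high-pass, the −3 dB point is at the pole: ω = 85 rad s⁻¹.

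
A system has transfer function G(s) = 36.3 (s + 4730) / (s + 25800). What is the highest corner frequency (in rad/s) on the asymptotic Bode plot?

25800 rad/s

Break frequencies occur at each pole and zero magnitude: 4730 rad/s, 25800 rad/s.
The highest is 25800 rad/s.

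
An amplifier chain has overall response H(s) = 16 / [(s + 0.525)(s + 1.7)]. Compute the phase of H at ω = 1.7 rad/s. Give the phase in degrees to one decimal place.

∠(j1.7 + 0.525) = arctan(1.7/0.525) = 72.84°
∠(j1.7 + 1.7) = arctan(1.7/1.7) = 45.00°
∠H(j1.7) = − (72.84° + 45.00°) = -117.84°

-117.8°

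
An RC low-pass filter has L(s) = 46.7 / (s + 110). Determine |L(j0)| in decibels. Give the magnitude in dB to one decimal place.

-7.4 dB

L(0) = 46.7 / 110 = 0.42455
20 log₁₀(0.42455) = -7.44 dB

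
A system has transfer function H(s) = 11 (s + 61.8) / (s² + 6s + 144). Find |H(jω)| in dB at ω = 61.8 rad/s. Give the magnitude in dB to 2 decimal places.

-11.69 dB

|j61.8 + 61.8| = √(61.8² + 61.8²) = 87.4
|(j61.8)² + 6(j61.8) + 144| = |-3675.2 + j370.8| = 3694
|H(j61.8)| = 11 × 87.4 / 3694 = 0.26026
20 log₁₀(0.26026) = -11.692 dB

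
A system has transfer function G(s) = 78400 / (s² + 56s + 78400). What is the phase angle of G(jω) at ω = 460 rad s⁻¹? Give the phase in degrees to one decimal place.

-169.1°

∠[(j460)² + 56(j460) + 78400] = ∠[-1.332e+05 + j25760] = 169.05°
∠G(j460) = −169.05° = -169.05°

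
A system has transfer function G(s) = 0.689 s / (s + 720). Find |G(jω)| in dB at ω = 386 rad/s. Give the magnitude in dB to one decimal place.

-9.7 dB

|j386| = 386
|j386 + 720| = √(386² + 720²) = 816.9
|G(j386)| = 0.689 × 386 / 816.9 = 0.32555
20 log₁₀(0.32555) = -9.75 dB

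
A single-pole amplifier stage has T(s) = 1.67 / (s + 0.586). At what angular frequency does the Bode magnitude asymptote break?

0.586 rad s⁻¹

The single real pole at s = −0.586 gives a corner at ω = 0.586 rad s⁻¹.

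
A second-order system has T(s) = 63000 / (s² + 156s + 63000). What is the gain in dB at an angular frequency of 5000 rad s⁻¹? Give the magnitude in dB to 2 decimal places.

|(j5000)² + 156(j5000) + 63000| = |-2.4937e+07 + j7.8e+05| = 2.495e+07
|T(j5000)| = 63000 / 2.495e+07 = 0.0025251
20 log₁₀(0.0025251) = -51.954 dB

-51.95 dB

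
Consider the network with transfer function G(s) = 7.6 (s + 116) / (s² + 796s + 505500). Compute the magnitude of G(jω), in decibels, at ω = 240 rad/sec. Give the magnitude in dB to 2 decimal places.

|j240 + 116| = √(240² + 116²) = 266.6
|(j240)² + 796(j240) + 505500| = |4.479e+05 + j1.9104e+05| = 4.869e+05
|G(j240)| = 7.6 × 266.6 / 4.869e+05 = 0.0041604
20 log₁₀(0.0041604) = -47.617 dB

-47.62 dB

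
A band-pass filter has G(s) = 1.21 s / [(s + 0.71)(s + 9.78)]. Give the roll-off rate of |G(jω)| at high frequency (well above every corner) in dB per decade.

-20 dB/decade

With 1 zero and 2 poles, the high-frequency asymptotic slope is 20 × (1 − 2) = -20 dB/decade.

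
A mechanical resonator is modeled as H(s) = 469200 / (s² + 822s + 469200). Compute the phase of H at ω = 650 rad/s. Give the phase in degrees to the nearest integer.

∠[(j650)² + 822(j650) + 469200] = ∠[46700 + j5.343e+05] = 85.00°
∠H(j650) = −85.00° = -85.00°

-85°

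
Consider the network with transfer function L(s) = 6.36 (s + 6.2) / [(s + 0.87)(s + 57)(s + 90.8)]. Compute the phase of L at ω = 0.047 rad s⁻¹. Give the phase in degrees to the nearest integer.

∠(j0.047 + 6.2) = arctan(0.047/6.2) = 0.43°
∠(j0.047 + 0.87) = arctan(0.047/0.87) = 3.09°
∠(j0.047 + 57) = arctan(0.047/57) = 0.05°
∠(j0.047 + 90.8) = arctan(0.047/90.8) = 0.03°
∠L(j0.047) = 0.43° − (3.09° + 0.05° + 0.03°) = -2.73°

-3°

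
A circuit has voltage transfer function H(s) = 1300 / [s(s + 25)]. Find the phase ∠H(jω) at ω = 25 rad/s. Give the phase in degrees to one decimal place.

-135.0°

∠(j25 + 25) = arctan(25/25) = 45.00°
∠(j25) = 90.00°
∠H(j25) = − (45.00° + 90.00°) = -135.00°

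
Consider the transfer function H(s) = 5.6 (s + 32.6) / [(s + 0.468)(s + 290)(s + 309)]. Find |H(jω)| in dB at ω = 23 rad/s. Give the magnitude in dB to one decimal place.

-79.4 dB

|j23 + 32.6| = √(23² + 32.6²) = 39.9
|j23 + 0.468| = √(23² + 0.468²) = 23
|j23 + 290| = √(23² + 290²) = 290.9
|j23 + 309| = √(23² + 309²) = 309.9
|H(j23)| = 5.6 × 39.9 / (23 × 290.9 × 309.9) = 0.00010774
20 log₁₀(0.00010774) = -79.35 dB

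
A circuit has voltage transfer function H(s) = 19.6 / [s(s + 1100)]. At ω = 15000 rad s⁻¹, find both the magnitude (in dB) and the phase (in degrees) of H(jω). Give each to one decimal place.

|H| = -141.2 dB, ∠H = -175.8°

|j15000 + 1100| = √(15000² + 1100²) = 1.504e+04
|j15000| = 1.5e+04
|H(j15000)| = 19.6 / (1.504e+04 × 1.5e+04) = 8.6878e-08
20 log₁₀(8.6878e-08) = -141.22 dB
∠(j15000 + 1100) = arctan(15000/1100) = 85.81°
∠(j15000) = 90.00°
∠H(j15000) = − (85.81° + 90.00°) = -175.81°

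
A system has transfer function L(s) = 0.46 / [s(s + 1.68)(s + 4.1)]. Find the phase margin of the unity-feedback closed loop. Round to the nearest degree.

Gain crossover: |L(jω)| = 1 at ω ≈ 0.0667 rad/s.
∠L(j0.0667) = −90° − arctan(0.0667/1.68) − arctan(0.0667/4.1) ≈ -93.21°
PM = 180° + (-93.21°) = 86.79°

87°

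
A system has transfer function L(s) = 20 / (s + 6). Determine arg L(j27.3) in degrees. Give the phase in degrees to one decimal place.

∠(j27.3 + 6) = arctan(27.3/6) = 77.60°
∠L(j27.3) = −77.60° = -77.60°

-77.6°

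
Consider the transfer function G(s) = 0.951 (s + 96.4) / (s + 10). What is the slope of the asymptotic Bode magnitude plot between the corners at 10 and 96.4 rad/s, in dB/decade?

-20 dB/decade

In this band the factors already past their corner are: pole at 10; net slope = -20 dB/decade.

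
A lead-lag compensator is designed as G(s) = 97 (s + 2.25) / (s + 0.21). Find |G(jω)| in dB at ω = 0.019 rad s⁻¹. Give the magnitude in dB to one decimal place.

60.3 dB

|j0.019 + 2.25| = √(0.019² + 2.25²) = 2.25
|j0.019 + 0.21| = √(0.019² + 0.21²) = 0.2109
|G(j0.019)| = 97 × 2.25 / 0.2109 = 1035.1
20 log₁₀(1035.1) = 60.30 dB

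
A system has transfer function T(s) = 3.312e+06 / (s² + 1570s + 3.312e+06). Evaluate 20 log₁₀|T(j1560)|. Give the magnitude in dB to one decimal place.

2.1 dB

|(j1560)² + 1570(j1560) + 3.312e+06| = |8.784e+05 + j2.4492e+06| = 2.602e+06
|T(j1560)| = 3.312e+06 / 2.602e+06 = 1.2729
20 log₁₀(1.2729) = 2.10 dB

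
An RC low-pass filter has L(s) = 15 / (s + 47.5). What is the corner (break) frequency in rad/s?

47.5 rad/s

The single real pole at s = −47.5 gives a corner at ω = 47.5 rad/s.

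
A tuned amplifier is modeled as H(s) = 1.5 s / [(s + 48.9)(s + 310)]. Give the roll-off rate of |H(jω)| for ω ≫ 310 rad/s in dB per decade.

With 1 zero and 2 poles, the high-frequency asymptotic slope is 20 × (1 − 2) = -20 dB/decade.

-20 dB/decade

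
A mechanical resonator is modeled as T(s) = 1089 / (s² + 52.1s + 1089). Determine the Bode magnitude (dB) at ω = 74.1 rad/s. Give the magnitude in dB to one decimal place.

|(j74.1)² + 52.1(j74.1) + 1089| = |-4401.8 + j3860.6| = 5855
|T(j74.1)| = 1089 / 5855 = 0.186
20 log₁₀(0.186) = -14.61 dB

-14.6 dB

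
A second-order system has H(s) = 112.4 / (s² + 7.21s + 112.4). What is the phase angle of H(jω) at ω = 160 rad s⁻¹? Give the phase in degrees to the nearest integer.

∠[(j160)² + 7.21(j160) + 112.4] = ∠[-25488 + j1153.6] = 177.41°
∠H(j160) = −177.41° = -177.41°

-177°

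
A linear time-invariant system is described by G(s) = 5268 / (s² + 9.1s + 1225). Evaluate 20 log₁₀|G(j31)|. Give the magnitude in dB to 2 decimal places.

22.69 dB

|(j31)² + 9.1(j31) + 1225| = |264 + j282.1| = 386.4
|G(j31)| = 5268 / 386.4 = 13.635
20 log₁₀(13.635) = 22.693 dB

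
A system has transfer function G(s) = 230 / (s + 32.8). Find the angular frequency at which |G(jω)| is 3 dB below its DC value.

For a single-pole low-pass, the −3 dB point is at the pole: ω = 32.8 rad/s.

32.8 rad/s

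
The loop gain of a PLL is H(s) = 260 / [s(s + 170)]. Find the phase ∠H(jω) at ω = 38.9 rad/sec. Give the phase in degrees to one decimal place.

-102.9°

∠(j38.9 + 170) = arctan(38.9/170) = 12.89°
∠(j38.9) = 90.00°
∠H(j38.9) = − (12.89° + 90.00°) = -102.89°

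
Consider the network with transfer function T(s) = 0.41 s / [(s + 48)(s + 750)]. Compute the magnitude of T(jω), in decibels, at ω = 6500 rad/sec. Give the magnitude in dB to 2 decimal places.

|j6500| = 6500
|j6500 + 48| = √(6500² + 48²) = 6500
|j6500 + 750| = √(6500² + 750²) = 6543
|T(j6500)| = 0.41 × 6500 / (6500 × 6543) = 6.2659e-05
20 log₁₀(6.2659e-05) = -84.060 dB

-84.06 dB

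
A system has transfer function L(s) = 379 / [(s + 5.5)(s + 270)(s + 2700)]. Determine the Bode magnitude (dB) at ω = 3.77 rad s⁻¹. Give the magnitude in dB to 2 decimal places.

-82.16 dB

|j3.77 + 5.5| = √(3.77² + 5.5²) = 6.668
|j3.77 + 270| = √(3.77² + 270²) = 270
|j3.77 + 2700| = √(3.77² + 2700²) = 2700
|L(j3.77)| = 379 / (6.668 × 270 × 2700) = 7.796e-05
20 log₁₀(7.796e-05) = -82.163 dB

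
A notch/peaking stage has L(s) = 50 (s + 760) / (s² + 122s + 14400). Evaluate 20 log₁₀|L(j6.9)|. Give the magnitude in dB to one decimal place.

8.4 dB

|j6.9 + 760| = √(6.9² + 760²) = 760
|(j6.9)² + 122(j6.9) + 14400| = |14352 + j841.8| = 1.438e+04
|L(j6.9)| = 50 × 760 / 1.438e+04 = 2.6432
20 log₁₀(2.6432) = 8.44 dB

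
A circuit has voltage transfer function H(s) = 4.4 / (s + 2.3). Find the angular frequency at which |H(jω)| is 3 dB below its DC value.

2.3 rad/s

For a single-pole low-pass, the −3 dB point is at the pole: ω = 2.3 rad/s.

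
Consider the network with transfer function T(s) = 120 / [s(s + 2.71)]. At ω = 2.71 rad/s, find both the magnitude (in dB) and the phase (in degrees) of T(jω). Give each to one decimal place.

|T| = 21.3 dB, ∠T = -135.0°

|j2.71 + 2.71| = √(2.71² + 2.71²) = 3.833
|j2.71| = 2.71
|T(j2.71)| = 120 / (3.833 × 2.71) = 11.554
20 log₁₀(11.554) = 21.25 dB
∠(j2.71 + 2.71) = arctan(2.71/2.71) = 45.00°
∠(j2.71) = 90.00°
∠T(j2.71) = − (45.00° + 90.00°) = -135.00°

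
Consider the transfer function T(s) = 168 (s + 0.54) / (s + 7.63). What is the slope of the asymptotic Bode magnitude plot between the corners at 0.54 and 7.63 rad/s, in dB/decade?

In this band the factors already past their corner are: zero at 0.54; net slope = 20 dB/decade.

20 dB/decade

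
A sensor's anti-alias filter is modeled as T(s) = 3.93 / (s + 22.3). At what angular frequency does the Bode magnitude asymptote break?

The single real pole at s = −22.3 gives a corner at ω = 22.3 rad s⁻¹.

22.3 rad s⁻¹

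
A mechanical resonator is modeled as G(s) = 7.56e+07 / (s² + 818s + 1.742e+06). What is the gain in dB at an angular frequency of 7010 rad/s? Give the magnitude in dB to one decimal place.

4.0 dB

|(j7010)² + 818(j7010) + 1.742e+06| = |-4.7398e+07 + j5.7342e+06| = 4.774e+07
|G(j7010)| = 7.56e+07 / 4.774e+07 = 1.5835
20 log₁₀(1.5835) = 3.99 dB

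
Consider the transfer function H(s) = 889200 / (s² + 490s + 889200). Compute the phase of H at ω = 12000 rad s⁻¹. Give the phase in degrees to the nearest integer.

-178 deg

∠[(j12000)² + 490(j12000) + 889200] = ∠[-1.4311e+08 + j5.88e+06] = 177.65°
∠H(j12000) = −177.65° = -177.65°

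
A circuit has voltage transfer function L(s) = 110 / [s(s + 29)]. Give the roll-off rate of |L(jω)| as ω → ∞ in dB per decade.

With 0 zeros and 2 poles, the high-frequency asymptotic slope is 20 × (0 − 2) = -40 dB/decade.

-40 dB/decade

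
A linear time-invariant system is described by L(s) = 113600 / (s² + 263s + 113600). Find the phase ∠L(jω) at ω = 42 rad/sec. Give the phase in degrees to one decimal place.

∠[(j42)² + 263(j42) + 113600] = ∠[1.1184e+05 + j11046] = 5.64°
∠L(j42) = −5.64° = -5.64°

-5.6 deg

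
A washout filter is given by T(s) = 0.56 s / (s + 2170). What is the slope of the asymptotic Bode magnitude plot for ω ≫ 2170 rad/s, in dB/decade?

With 1 zero and 1 pole, the high-frequency asymptotic slope is 20 × (1 − 1) = 0 dB/decade.

0 dB/decade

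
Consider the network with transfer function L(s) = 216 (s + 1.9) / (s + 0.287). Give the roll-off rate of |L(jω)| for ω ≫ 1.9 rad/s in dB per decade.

0 dB/decade

With 1 zero and 1 pole, the high-frequency asymptotic slope is 20 × (1 − 1) = 0 dB/decade.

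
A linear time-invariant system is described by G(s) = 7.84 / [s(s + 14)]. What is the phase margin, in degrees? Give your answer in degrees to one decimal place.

Gain crossover: |G(jω)| = 1 at ω ≈ 0.56 rad s⁻¹.
∠G(j0.56) = −90° − arctan(0.56/14) ≈ -92.29°
PM = 180° + (-92.29°) = 87.71°

87.7 deg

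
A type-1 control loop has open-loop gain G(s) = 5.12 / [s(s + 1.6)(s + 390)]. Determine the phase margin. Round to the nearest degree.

Gain crossover: |G(jω)| = 1 at ω ≈ 0.00821 rad/sec.
∠G(j0.00821) = −90° − arctan(0.00821/1.6) − arctan(0.00821/390) ≈ -90.30°
PM = 180° + (-90.30°) = 89.70°

90°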